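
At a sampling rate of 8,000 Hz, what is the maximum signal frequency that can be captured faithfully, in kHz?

4 kHz

Nyquist frequency = sample rate / 2 = 8,000 / 2 = 4 kHz.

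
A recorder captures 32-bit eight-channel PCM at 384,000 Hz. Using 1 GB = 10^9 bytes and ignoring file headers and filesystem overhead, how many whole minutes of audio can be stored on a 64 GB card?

86 minutes

Uncompressed byte rate = 384,000 × 4 × 8 = 12,288,000 bytes/s.
Capacity = 64 × 1,000,000,000 = 64,000,000,000 bytes.
64,000,000,000 / 12,288,000 ≈ 5208.33 s → 86 minutes.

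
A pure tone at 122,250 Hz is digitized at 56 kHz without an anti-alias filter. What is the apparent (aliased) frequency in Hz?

10,250 Hz

Nyquist = 56,000/2 = 28,000 Hz; 122,250 Hz exceeds it.
Alias = |122,250 − 2×56,000| = |122,250 − 112,000| = 10,250 Hz.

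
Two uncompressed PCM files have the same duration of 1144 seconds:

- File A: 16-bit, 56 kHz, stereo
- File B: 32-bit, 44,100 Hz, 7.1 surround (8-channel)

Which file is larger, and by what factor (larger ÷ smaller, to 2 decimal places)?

File A: 56,000 × 2 × 2 = 224,000 bytes/s.
File B: 44,100 × 4 × 8 = 1,411,200 bytes/s.
File B is larger; ratio = 1,614,412,800 / 256,256,000 = 6.30.

File B, by a factor of 6.30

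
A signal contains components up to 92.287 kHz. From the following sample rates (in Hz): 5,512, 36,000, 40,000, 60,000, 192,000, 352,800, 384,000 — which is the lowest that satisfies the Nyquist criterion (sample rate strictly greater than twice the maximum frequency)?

Need sample rate > 2 × 92,287 = 184,574 Hz.
Lowest listed rate above 184,574 Hz is 192,000 Hz.

192,000 Hz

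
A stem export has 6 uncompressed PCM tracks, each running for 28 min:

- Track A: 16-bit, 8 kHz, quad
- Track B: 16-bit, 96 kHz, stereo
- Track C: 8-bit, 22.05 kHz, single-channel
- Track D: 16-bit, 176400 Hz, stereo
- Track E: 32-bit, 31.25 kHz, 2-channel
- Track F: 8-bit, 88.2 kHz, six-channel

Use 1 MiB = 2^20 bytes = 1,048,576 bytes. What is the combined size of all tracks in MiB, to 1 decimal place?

28 min = 1,680 s.
Track A: 8,000 × 1,680 × 2 × 4 = 107,520,000 bytes.
Track B: 96,000 × 1,680 × 2 × 2 = 645,120,000 bytes.
Track C: 22,050 × 1,680 × 1 × 1 = 37,044,000 bytes.
Track D: 176,400 × 1,680 × 2 × 2 = 1,185,408,000 bytes.
Track E: 31,250 × 1,680 × 4 × 2 = 420,000,000 bytes.
Track F: 88,200 × 1,680 × 1 × 6 = 889,056,000 bytes.
Total = 3,284,148,000 bytes = 3132.0 MiB.

3132.0 MiB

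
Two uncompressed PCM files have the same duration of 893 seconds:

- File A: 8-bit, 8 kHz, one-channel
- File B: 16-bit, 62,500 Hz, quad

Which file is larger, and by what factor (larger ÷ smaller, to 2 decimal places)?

File B, by a factor of 62.50

File A: 8,000 × 1 × 1 = 8,000 bytes/s.
File B: 62,500 × 2 × 4 = 500,000 bytes/s.
File B is larger; ratio = 446,500,000 / 7,144,000 = 62.50.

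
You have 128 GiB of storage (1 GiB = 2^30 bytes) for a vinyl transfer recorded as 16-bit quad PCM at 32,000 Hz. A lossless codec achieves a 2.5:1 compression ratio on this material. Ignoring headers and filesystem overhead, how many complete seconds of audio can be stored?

1,342,177 seconds

Uncompressed byte rate = 32,000 × 2 × 4 = 256,000 bytes/s.
After 2.5:1 compression, effective rate ≈ 102400 bytes/s.
Capacity = 128 × 1,073,741,824 = 137,438,953,472 bytes.
137,438,953,472 / effective rate ≈ 1342177.28 s → 1,342,177 seconds.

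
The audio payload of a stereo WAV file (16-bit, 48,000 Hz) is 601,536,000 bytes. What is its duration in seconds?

Byte rate = 48,000 × 2 × 2 = 192,000 bytes/s.
Duration = 601,536,000 / 192,000 = 3,133 s.

3,133 seconds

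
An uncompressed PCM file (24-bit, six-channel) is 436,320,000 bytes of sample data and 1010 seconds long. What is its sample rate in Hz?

Bytes = sample_rate × seconds × bytes_per_sample × channels.
sample_rate = 436,320,000 / (1,010 × 3 × 6) = 436,320,000 / 18,180 = 24,000 Hz.

24,000 Hz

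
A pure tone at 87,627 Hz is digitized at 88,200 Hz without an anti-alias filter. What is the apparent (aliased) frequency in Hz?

Nyquist = 88,200/2 = 44,100 Hz; 87,627 Hz exceeds it.
Alias = |87,627 − 1×88,200| = |87,627 − 88,200| = 573 Hz.

573 Hz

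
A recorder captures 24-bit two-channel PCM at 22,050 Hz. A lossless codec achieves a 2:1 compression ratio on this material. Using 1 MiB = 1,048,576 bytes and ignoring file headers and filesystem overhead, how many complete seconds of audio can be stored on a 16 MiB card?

Uncompressed byte rate = 22,050 × 3 × 2 = 132,300 bytes/s.
After 2:1 compression, effective rate ≈ 66150 bytes/s.
Capacity = 16 × 1,048,576 = 16,777,216 bytes.
16,777,216 / effective rate ≈ 253.62 s → 253 seconds.

253 seconds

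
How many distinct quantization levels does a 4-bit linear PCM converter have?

16 levels

2^4 = 16.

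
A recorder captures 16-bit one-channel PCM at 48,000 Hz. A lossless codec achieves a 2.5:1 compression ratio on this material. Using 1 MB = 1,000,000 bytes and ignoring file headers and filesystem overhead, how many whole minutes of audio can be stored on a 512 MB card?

222 minutes

Uncompressed byte rate = 48,000 × 2 × 1 = 96,000 bytes/s.
After 2.5:1 compression, effective rate ≈ 38400 bytes/s.
Capacity = 512 × 1,000,000 = 512,000,000 bytes.
512,000,000 / effective rate ≈ 13333.33 s → 222 minutes.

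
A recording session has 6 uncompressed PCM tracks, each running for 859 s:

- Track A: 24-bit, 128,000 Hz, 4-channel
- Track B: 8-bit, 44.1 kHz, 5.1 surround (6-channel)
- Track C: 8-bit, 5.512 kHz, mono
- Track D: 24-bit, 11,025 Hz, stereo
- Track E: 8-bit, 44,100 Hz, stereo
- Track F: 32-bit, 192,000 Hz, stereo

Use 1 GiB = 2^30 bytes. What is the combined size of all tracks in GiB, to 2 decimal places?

2.80 GiB

Track A: 128,000 × 859 × 3 × 4 = 1,319,424,000 bytes.
Track B: 44,100 × 859 × 1 × 6 = 227,291,400 bytes.
Track C: 5,512 × 859 × 1 × 1 = 4,734,808 bytes.
Track D: 11,025 × 859 × 3 × 2 = 56,822,850 bytes.
Track E: 44,100 × 859 × 1 × 2 = 75,763,800 bytes.
Track F: 192,000 × 859 × 4 × 2 = 1,319,424,000 bytes.
Total = 3,003,460,858 bytes = 2.80 GiB.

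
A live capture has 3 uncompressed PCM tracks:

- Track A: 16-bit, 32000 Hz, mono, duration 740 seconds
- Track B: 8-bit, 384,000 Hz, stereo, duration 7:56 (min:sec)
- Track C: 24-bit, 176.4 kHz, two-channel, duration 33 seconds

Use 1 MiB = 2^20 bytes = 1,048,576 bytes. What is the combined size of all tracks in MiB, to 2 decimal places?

Track A: 32,000 × 740 × 2 × 1 = 47,360,000 bytes.
Track B: 7:56 (min:sec) = 476 s; 384,000 × 476 × 1 × 2 = 365,568,000 bytes.
Track C: 176,400 × 33 × 3 × 2 = 34,927,200 bytes.
Total = 447,855,200 bytes = 427.11 MiB.

427.11 MiB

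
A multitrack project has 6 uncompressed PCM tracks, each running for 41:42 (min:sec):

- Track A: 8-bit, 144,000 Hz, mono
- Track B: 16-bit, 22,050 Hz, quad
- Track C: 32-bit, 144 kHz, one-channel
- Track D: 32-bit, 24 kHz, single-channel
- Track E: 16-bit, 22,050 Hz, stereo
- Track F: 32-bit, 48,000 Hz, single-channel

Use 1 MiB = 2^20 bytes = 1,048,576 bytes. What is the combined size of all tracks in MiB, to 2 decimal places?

41:42 (min:sec) = 2,502 s.
Track A: 144,000 × 2,502 × 1 × 1 = 360,288,000 bytes.
Track B: 22,050 × 2,502 × 2 × 4 = 441,352,800 bytes.
Track C: 144,000 × 2,502 × 4 × 1 = 1,441,152,000 bytes.
Track D: 24,000 × 2,502 × 4 × 1 = 240,192,000 bytes.
Track E: 22,050 × 2,502 × 2 × 2 = 220,676,400 bytes.
Track F: 48,000 × 2,502 × 4 × 1 = 480,384,000 bytes.
Total = 3,184,045,200 bytes = 3036.54 MiB.

3036.54 MiB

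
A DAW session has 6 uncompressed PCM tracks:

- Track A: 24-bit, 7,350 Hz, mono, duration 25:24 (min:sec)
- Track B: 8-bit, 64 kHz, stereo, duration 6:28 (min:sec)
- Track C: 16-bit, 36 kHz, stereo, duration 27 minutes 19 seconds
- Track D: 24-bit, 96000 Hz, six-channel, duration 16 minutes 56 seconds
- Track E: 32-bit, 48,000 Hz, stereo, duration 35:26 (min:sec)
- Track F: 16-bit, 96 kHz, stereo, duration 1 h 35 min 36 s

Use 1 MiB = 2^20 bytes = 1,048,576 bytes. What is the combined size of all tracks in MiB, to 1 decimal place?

Track A: 25:24 (min:sec) = 1,524 s; 7,350 × 1,524 × 3 × 1 = 33,604,200 bytes.
Track B: 6:28 (min:sec) = 388 s; 64,000 × 388 × 1 × 2 = 49,664,000 bytes.
Track C: 27 minutes 19 seconds = 1,639 s; 36,000 × 1,639 × 2 × 2 = 236,016,000 bytes.
Track D: 16 minutes 56 seconds = 1,016 s; 96,000 × 1,016 × 3 × 6 = 1,755,648,000 bytes.
Track E: 35:26 (min:sec) = 2,126 s; 48,000 × 2,126 × 4 × 2 = 816,384,000 bytes.
Track F: 1 h 35 min 36 s = 5,736 s; 96,000 × 5,736 × 2 × 2 = 2,202,624,000 bytes.
Total = 5,093,940,200 bytes = 4858.0 MiB.

4858.0 MiB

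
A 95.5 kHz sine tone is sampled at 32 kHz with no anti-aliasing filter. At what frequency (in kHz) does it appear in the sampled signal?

0.5 kHz

Nyquist = 32,000/2 = 16,000 Hz; 95,500 Hz exceeds it.
Alias = |95,500 − 3×32,000| = |95,500 − 96,000| = 500 Hz = 0.5 kHz.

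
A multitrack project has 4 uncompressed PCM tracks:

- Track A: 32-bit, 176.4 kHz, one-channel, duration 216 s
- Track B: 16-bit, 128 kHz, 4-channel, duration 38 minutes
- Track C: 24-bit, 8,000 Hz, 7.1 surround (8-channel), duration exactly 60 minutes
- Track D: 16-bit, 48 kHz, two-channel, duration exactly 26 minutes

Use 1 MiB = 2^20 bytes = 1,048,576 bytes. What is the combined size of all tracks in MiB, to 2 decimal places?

Track A: 176,400 × 216 × 4 × 1 = 152,409,600 bytes.
Track B: 38 minutes = 2,280 s; 128,000 × 2,280 × 2 × 4 = 2,334,720,000 bytes.
Track C: exactly 60 minutes = 3,600 s; 8,000 × 3,600 × 3 × 8 = 691,200,000 bytes.
Track D: exactly 26 minutes = 1,560 s; 48,000 × 1,560 × 2 × 2 = 299,520,000 bytes.
Total = 3,477,849,600 bytes = 3316.74 MiB.

3316.74 MiB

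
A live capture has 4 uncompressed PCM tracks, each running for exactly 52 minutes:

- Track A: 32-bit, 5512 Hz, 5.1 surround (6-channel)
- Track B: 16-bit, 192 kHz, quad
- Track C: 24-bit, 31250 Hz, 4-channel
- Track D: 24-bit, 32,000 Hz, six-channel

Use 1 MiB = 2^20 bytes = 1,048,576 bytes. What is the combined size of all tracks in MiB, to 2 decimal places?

exactly 52 minutes = 3,120 s.
Track A: 5,512 × 3,120 × 4 × 6 = 412,738,560 bytes.
Track B: 192,000 × 3,120 × 2 × 4 = 4,792,320,000 bytes.
Track C: 31,250 × 3,120 × 3 × 4 = 1,170,000,000 bytes.
Track D: 32,000 × 3,120 × 3 × 6 = 1,797,120,000 bytes.
Total = 8,172,178,560 bytes = 7793.60 MiB.

7793.60 MiB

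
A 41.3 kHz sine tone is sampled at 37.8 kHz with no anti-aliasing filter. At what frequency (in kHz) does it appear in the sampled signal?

Nyquist = 37,800/2 = 18,900 Hz; 41,300 Hz exceeds it.
Alias = |41,300 − 1×37,800| = |41,300 − 37,800| = 3,500 Hz = 3.5 kHz.

3.5 kHz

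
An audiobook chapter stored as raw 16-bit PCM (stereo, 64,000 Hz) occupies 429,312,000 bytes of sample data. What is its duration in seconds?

Byte rate = 64,000 × 2 × 2 = 256,000 bytes/s.
Duration = 429,312,000 / 256,000 = 1,677 s.

1,677 seconds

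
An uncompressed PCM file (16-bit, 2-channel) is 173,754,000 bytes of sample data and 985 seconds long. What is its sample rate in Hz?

44,100 Hz

Bytes = sample_rate × seconds × bytes_per_sample × channels.
sample_rate = 173,754,000 / (985 × 2 × 2) = 173,754,000 / 3,940 = 44,100 Hz.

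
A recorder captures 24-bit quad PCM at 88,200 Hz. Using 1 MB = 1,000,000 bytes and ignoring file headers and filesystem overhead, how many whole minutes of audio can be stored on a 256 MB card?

Uncompressed byte rate = 88,200 × 3 × 4 = 1,058,400 bytes/s.
Capacity = 256 × 1,000,000 = 256,000,000 bytes.
256,000,000 / 1,058,400 ≈ 241.87 s → 4 minutes.

4 minutes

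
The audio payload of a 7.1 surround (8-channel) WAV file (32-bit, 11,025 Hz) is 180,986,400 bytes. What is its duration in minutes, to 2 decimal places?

Byte rate = 11,025 × 4 × 8 = 352,800 bytes/s.
Duration = 180,986,400 / 352,800 = 513 s.
513 s / 60 = 8.55 minutes.

8.55 minutes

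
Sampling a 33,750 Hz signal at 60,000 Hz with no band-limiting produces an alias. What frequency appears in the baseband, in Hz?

26,250 Hz

Nyquist = 60,000/2 = 30,000 Hz; 33,750 Hz exceeds it.
Alias = |33,750 − 1×60,000| = |33,750 − 60,000| = 26,250 Hz.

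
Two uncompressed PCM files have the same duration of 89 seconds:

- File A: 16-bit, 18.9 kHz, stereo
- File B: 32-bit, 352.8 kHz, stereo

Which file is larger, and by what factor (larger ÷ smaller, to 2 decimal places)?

File B, by a factor of 37.33

File A: 18,900 × 2 × 2 = 75,600 bytes/s.
File B: 352,800 × 4 × 2 = 2,822,400 bytes/s.
File B is larger; ratio = 251,193,600 / 6,728,400 = 37.33.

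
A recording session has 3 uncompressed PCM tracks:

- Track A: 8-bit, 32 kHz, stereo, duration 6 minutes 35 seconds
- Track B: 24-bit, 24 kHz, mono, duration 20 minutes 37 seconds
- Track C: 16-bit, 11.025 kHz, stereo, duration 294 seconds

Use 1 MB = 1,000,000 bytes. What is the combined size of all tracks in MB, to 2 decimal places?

127.31 MB

Track A: 6 minutes 35 seconds = 395 s; 32,000 × 395 × 1 × 2 = 25,280,000 bytes.
Track B: 20 minutes 37 seconds = 1,237 s; 24,000 × 1,237 × 3 × 1 = 89,064,000 bytes.
Track C: 11,025 × 294 × 2 × 2 = 12,965,400 bytes.
Total = 127,309,400 bytes = 127.31 MB.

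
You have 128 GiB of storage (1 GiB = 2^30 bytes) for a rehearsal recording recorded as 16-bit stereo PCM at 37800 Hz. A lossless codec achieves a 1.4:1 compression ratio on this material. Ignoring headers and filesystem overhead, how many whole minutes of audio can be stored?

21,209 minutes

Uncompressed byte rate = 37,800 × 2 × 2 = 151,200 bytes/s.
After 1.4:1 compression, effective rate ≈ 108000 bytes/s.
Capacity = 128 × 1,073,741,824 = 137,438,953,472 bytes.
137,438,953,472 / effective rate ≈ 1272582.9 s → 21,209 minutes.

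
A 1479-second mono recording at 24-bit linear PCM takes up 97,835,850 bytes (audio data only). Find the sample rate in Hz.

Bytes = sample_rate × seconds × bytes_per_sample × channels.
sample_rate = 97,835,850 / (1,479 × 3 × 1) = 97,835,850 / 4,437 = 22,050 Hz.

22,050 Hz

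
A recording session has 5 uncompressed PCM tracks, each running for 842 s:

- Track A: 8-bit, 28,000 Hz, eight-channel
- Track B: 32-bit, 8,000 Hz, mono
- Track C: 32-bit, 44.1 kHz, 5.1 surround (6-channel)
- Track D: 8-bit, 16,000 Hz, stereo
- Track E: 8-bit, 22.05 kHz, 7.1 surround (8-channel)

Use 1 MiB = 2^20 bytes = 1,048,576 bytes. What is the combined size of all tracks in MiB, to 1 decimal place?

Track A: 28,000 × 842 × 1 × 8 = 188,608,000 bytes.
Track B: 8,000 × 842 × 4 × 1 = 26,944,000 bytes.
Track C: 44,100 × 842 × 4 × 6 = 891,172,800 bytes.
Track D: 16,000 × 842 × 1 × 2 = 26,944,000 bytes.
Track E: 22,050 × 842 × 1 × 8 = 148,528,800 bytes.
Total = 1,282,197,600 bytes = 1222.8 MiB.

1222.8 MiB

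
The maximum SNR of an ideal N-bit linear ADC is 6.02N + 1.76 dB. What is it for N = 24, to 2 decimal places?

6.02 × 24 + 1.76 = 146.24 dB.

146.24 dB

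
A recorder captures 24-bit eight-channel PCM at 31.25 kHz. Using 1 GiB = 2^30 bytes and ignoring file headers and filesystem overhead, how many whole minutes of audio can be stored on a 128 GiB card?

3,054 minutes

Uncompressed byte rate = 31,250 × 3 × 8 = 750,000 bytes/s.
Capacity = 128 × 1,073,741,824 = 137,438,953,472 bytes.
137,438,953,472 / 750,000 ≈ 183251.94 s → 3,054 minutes.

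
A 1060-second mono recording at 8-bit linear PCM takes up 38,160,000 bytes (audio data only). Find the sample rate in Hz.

Bytes = sample_rate × seconds × bytes_per_sample × channels.
sample_rate = 38,160,000 / (1,060 × 1 × 1) = 38,160,000 / 1,060 = 36,000 Hz.

36,000 Hz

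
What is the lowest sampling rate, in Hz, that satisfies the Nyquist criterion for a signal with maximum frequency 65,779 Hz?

131,558 Hz

Minimum sample rate = 2 × 65,779 Hz = 131,558 Hz.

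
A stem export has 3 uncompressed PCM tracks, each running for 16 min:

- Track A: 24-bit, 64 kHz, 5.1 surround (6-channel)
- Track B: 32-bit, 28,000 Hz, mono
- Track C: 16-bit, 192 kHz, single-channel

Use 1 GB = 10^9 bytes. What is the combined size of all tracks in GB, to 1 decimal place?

16 min = 960 s.
Track A: 64,000 × 960 × 3 × 6 = 1,105,920,000 bytes.
Track B: 28,000 × 960 × 4 × 1 = 107,520,000 bytes.
Track C: 192,000 × 960 × 2 × 1 = 368,640,000 bytes.
Total = 1,582,080,000 bytes = 1.6 GB.

1.6 GB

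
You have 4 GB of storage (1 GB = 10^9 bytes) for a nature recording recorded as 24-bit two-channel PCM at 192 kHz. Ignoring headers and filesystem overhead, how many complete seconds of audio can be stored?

Uncompressed byte rate = 192,000 × 3 × 2 = 1,152,000 bytes/s.
Capacity = 4 × 1,000,000,000 = 4,000,000,000 bytes.
4,000,000,000 / 1,152,000 ≈ 3472.22 s → 3,472 seconds.

3,472 seconds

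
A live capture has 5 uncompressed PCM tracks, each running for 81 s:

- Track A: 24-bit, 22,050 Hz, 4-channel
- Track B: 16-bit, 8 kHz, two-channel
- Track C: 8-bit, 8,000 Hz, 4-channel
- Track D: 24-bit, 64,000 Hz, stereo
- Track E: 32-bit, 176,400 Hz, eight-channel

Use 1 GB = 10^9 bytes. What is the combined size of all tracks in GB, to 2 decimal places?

0.51 GB

Track A: 22,050 × 81 × 3 × 4 = 21,432,600 bytes.
Track B: 8,000 × 81 × 2 × 2 = 2,592,000 bytes.
Track C: 8,000 × 81 × 1 × 4 = 2,592,000 bytes.
Track D: 64,000 × 81 × 3 × 2 = 31,104,000 bytes.
Track E: 176,400 × 81 × 4 × 8 = 457,228,800 bytes.
Total = 514,949,400 bytes = 0.51 GB.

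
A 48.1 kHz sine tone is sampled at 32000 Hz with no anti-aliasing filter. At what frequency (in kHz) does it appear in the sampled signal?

Nyquist = 32,000/2 = 16,000 Hz; 48,100 Hz exceeds it.
Alias = |48,100 − 2×32,000| = |48,100 − 64,000| = 15,900 Hz = 15.9 kHz.

15.9 kHz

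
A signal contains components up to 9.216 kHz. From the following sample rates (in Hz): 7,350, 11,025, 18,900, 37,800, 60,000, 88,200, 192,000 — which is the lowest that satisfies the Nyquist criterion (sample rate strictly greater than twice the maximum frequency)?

18,900 Hz

Need sample rate > 2 × 9,216 = 18,432 Hz.
Lowest listed rate above 18,432 Hz is 18,900 Hz.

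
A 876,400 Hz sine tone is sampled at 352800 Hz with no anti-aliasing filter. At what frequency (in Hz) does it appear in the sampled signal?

Nyquist = 352,800/2 = 176,400 Hz; 876,400 Hz exceeds it.
Alias = |876,400 − 2×352,800| = |876,400 − 705,600| = 170,800 Hz.

170,800 Hz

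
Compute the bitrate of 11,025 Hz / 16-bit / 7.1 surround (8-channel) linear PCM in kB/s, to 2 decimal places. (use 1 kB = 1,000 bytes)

Bit rate = 11,025 × 16 × 8 = 1,411,200 bits/s.
1,411,200 / 8 = 176,400 B/s = 176.40 kB/s.

176.40 kB/s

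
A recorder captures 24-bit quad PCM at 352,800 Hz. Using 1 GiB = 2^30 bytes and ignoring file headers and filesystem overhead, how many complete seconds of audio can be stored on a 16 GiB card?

4,057 seconds

Uncompressed byte rate = 352,800 × 3 × 4 = 4,233,600 bytes/s.
Capacity = 16 × 1,073,741,824 = 17,179,869,184 bytes.
17,179,869,184 / 4,233,600 ≈ 4057.98 s → 4,057 seconds.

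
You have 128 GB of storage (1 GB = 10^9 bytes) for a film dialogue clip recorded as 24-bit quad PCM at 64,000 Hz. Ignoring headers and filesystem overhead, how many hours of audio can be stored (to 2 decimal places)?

Uncompressed byte rate = 64,000 × 3 × 4 = 768,000 bytes/s.
Capacity = 128 × 1,000,000,000 = 128,000,000,000 bytes.
128,000,000,000 / 768,000 ≈ 166666.67 s → 46.30 hours.

46.30 hours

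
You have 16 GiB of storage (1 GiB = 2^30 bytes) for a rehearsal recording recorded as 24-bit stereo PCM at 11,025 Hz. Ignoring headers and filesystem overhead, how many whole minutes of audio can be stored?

4,328 minutes

Uncompressed byte rate = 11,025 × 3 × 2 = 66,150 bytes/s.
Capacity = 16 × 1,073,741,824 = 17,179,869,184 bytes.
17,179,869,184 / 66,150 ≈ 259710.8 s → 4,328 minutes.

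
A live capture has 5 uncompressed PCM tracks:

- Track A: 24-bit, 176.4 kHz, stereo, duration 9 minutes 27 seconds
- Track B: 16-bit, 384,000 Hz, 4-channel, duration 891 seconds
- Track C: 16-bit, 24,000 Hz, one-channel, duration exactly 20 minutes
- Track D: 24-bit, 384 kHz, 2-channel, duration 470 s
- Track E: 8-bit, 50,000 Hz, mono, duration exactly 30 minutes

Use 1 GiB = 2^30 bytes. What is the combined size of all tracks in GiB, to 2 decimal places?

4.25 GiB

Track A: 9 minutes 27 seconds = 567 s; 176,400 × 567 × 3 × 2 = 600,112,800 bytes.
Track B: 384,000 × 891 × 2 × 4 = 2,737,152,000 bytes.
Track C: exactly 20 minutes = 1,200 s; 24,000 × 1,200 × 2 × 1 = 57,600,000 bytes.
Track D: 384,000 × 470 × 3 × 2 = 1,082,880,000 bytes.
Track E: exactly 30 minutes = 1,800 s; 50,000 × 1,800 × 1 × 1 = 90,000,000 bytes.
Total = 4,567,744,800 bytes = 4.25 GiB.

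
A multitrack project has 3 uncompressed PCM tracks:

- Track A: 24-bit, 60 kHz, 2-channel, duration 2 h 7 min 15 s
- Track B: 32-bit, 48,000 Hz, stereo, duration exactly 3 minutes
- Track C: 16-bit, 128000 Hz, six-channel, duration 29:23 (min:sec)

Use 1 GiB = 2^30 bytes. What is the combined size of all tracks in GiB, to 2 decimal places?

5.15 GiB

Track A: 2 h 7 min 15 s = 7,635 s; 60,000 × 7,635 × 3 × 2 = 2,748,600,000 bytes.
Track B: exactly 3 minutes = 180 s; 48,000 × 180 × 4 × 2 = 69,120,000 bytes.
Track C: 29:23 (min:sec) = 1,763 s; 128,000 × 1,763 × 2 × 6 = 2,707,968,000 bytes.
Total = 5,525,688,000 bytes = 5.15 GiB.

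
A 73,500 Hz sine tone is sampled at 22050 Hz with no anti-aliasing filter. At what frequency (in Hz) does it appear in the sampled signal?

7,350 Hz

Nyquist = 22,050/2 = 11,025 Hz; 73,500 Hz exceeds it.
Alias = |73,500 − 3×22,050| = |73,500 − 66,150| = 7,350 Hz.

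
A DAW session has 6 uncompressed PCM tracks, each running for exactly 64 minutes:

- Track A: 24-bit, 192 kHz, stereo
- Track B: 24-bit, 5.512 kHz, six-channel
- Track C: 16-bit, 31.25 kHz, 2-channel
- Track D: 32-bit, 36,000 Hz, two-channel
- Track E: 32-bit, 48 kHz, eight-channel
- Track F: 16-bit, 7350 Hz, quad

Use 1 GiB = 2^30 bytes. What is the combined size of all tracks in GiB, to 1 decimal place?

exactly 64 minutes = 3,840 s.
Track A: 192,000 × 3,840 × 3 × 2 = 4,423,680,000 bytes.
Track B: 5,512 × 3,840 × 3 × 6 = 380,989,440 bytes.
Track C: 31,250 × 3,840 × 2 × 2 = 480,000,000 bytes.
Track D: 36,000 × 3,840 × 4 × 2 = 1,105,920,000 bytes.
Track E: 48,000 × 3,840 × 4 × 8 = 5,898,240,000 bytes.
Track F: 7,350 × 3,840 × 2 × 4 = 225,792,000 bytes.
Total = 12,514,621,440 bytes = 11.7 GiB.

11.7 GiB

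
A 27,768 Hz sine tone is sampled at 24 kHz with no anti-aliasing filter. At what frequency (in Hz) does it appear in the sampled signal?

3,768 Hz

Nyquist = 24,000/2 = 12,000 Hz; 27,768 Hz exceeds it.
Alias = |27,768 − 1×24,000| = |27,768 − 24,000| = 3,768 Hz.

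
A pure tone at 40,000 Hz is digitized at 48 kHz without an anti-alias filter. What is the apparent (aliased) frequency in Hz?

Nyquist = 48,000/2 = 24,000 Hz; 40,000 Hz exceeds it.
Alias = |40,000 − 1×48,000| = |40,000 − 48,000| = 8,000 Hz.

8,000 Hz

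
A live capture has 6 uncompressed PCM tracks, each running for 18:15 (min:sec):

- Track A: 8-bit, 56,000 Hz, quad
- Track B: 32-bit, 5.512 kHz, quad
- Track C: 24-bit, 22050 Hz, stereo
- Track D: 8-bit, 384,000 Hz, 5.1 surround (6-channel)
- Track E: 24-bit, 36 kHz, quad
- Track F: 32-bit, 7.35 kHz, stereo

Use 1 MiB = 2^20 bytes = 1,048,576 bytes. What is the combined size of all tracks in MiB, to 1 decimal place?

3382.7 MiB

18:15 (min:sec) = 1,095 s.
Track A: 56,000 × 1,095 × 1 × 4 = 245,280,000 bytes.
Track B: 5,512 × 1,095 × 4 × 4 = 96,570,240 bytes.
Track C: 22,050 × 1,095 × 3 × 2 = 144,868,500 bytes.
Track D: 384,000 × 1,095 × 1 × 6 = 2,522,880,000 bytes.
Track E: 36,000 × 1,095 × 3 × 4 = 473,040,000 bytes.
Track F: 7,350 × 1,095 × 4 × 2 = 64,386,000 bytes.
Total = 3,547,024,740 bytes = 3382.7 MiB.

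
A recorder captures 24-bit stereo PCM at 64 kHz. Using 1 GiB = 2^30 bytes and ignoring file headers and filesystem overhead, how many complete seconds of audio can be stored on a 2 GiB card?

5,592 seconds

Uncompressed byte rate = 64,000 × 3 × 2 = 384,000 bytes/s.
Capacity = 2 × 1,073,741,824 = 2,147,483,648 bytes.
2,147,483,648 / 384,000 ≈ 5592.41 s → 5,592 seconds.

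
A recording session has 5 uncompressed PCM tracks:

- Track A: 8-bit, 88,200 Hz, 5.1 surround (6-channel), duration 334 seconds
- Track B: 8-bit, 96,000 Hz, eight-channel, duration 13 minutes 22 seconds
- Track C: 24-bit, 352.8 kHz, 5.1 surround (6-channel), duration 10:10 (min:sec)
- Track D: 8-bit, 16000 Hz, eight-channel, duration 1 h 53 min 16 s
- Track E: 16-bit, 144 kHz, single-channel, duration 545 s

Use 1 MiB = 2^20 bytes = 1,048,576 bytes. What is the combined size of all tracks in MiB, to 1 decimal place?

Track A: 88,200 × 334 × 1 × 6 = 176,752,800 bytes.
Track B: 13 minutes 22 seconds = 802 s; 96,000 × 802 × 1 × 8 = 615,936,000 bytes.
Track C: 10:10 (min:sec) = 610 s; 352,800 × 610 × 3 × 6 = 3,873,744,000 bytes.
Track D: 1 h 53 min 16 s = 6,796 s; 16,000 × 6,796 × 1 × 8 = 869,888,000 bytes.
Track E: 144,000 × 545 × 2 × 1 = 156,960,000 bytes.
Total = 5,693,280,800 bytes = 5429.5 MiB.

5429.5 MiB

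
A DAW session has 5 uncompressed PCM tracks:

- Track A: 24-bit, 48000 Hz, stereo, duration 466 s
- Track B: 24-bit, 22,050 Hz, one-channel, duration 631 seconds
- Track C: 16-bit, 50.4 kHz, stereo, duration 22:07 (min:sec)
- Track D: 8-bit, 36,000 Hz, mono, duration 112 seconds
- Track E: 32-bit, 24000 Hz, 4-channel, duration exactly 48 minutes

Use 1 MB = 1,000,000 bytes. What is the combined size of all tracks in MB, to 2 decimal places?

Track A: 48,000 × 466 × 3 × 2 = 134,208,000 bytes.
Track B: 22,050 × 631 × 3 × 1 = 41,740,650 bytes.
Track C: 22:07 (min:sec) = 1,327 s; 50,400 × 1,327 × 2 × 2 = 267,523,200 bytes.
Track D: 36,000 × 112 × 1 × 1 = 4,032,000 bytes.
Track E: exactly 48 minutes = 2,880 s; 24,000 × 2,880 × 4 × 4 = 1,105,920,000 bytes.
Total = 1,553,423,850 bytes = 1553.42 MB.

1553.42 MB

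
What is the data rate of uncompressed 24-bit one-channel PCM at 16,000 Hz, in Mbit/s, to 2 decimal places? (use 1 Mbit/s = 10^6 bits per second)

Bit rate = 16,000 × 24 × 1 = 384,000 bits/s.
= 0.38 Mbit/s.

0.38 Mbit/s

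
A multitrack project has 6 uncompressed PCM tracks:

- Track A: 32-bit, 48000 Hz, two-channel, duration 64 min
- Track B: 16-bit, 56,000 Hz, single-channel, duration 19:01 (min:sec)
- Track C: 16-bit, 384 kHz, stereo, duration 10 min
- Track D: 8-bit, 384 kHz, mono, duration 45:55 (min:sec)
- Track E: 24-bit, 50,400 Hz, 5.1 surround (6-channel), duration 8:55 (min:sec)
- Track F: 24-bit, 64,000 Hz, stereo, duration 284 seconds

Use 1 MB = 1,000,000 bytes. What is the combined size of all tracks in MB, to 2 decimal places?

4176.28 MB

Track A: 64 min = 3,840 s; 48,000 × 3,840 × 4 × 2 = 1,474,560,000 bytes.
Track B: 19:01 (min:sec) = 1,141 s; 56,000 × 1,141 × 2 × 1 = 127,792,000 bytes.
Track C: 10 min = 600 s; 384,000 × 600 × 2 × 2 = 921,600,000 bytes.
Track D: 45:55 (min:sec) = 2,755 s; 384,000 × 2,755 × 1 × 1 = 1,057,920,000 bytes.
Track E: 8:55 (min:sec) = 535 s; 50,400 × 535 × 3 × 6 = 485,352,000 bytes.
Track F: 64,000 × 284 × 3 × 2 = 109,056,000 bytes.
Total = 4,176,280,000 bytes = 4176.28 MB.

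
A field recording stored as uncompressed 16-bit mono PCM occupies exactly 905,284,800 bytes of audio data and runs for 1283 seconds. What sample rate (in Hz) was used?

Bytes = sample_rate × seconds × bytes_per_sample × channels.
sample_rate = 905,284,800 / (1,283 × 2 × 1) = 905,284,800 / 2,566 = 352,800 Hz.

352,800 Hz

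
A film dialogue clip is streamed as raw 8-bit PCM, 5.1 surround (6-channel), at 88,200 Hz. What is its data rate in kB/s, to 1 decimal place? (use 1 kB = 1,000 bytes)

529.2 kB/s

Bit rate = 88,200 × 8 × 6 = 4,233,600 bits/s.
4,233,600 / 8 = 529,200 B/s = 529.2 kB/s.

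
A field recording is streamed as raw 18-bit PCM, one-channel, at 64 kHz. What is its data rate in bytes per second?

144,000 bytes/s

Bit rate = 64,000 × 18 × 1 = 1,152,000 bits/s.
1,152,000 / 8 = 144,000 bytes/s.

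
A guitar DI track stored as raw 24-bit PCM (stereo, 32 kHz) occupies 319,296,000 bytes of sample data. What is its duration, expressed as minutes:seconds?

27:43

Byte rate = 32,000 × 3 × 2 = 192,000 bytes/s.
Duration = 319,296,000 / 192,000 = 1,663 s.
1,663 s = 27:43.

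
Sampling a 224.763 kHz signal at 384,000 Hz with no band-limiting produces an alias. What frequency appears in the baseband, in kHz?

159.237 kHz

Nyquist = 384,000/2 = 192,000 Hz; 224,763 Hz exceeds it.
Alias = |224,763 − 1×384,000| = |224,763 − 384,000| = 159,237 Hz = 159.237 kHz.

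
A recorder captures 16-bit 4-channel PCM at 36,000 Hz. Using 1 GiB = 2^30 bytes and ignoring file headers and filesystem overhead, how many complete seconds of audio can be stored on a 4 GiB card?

14,913 seconds

Uncompressed byte rate = 36,000 × 2 × 4 = 288,000 bytes/s.
Capacity = 4 × 1,073,741,824 = 4,294,967,296 bytes.
4,294,967,296 / 288,000 ≈ 14913.08 s → 14,913 seconds.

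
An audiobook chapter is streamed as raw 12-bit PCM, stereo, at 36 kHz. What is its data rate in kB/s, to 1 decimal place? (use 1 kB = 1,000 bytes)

Bit rate = 36,000 × 12 × 2 = 864,000 bits/s.
864,000 / 8 = 108,000 B/s = 108.0 kB/s.

108.0 kB/s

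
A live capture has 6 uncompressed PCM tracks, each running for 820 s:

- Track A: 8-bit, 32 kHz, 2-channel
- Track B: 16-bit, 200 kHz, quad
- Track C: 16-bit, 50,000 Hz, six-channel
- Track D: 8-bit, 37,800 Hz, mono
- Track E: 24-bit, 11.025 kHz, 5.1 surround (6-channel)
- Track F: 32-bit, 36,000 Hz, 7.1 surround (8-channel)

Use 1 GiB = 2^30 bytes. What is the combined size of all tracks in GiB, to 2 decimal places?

2.79 GiB

Track A: 32,000 × 820 × 1 × 2 = 52,480,000 bytes.
Track B: 200,000 × 820 × 2 × 4 = 1,312,000,000 bytes.
Track C: 50,000 × 820 × 2 × 6 = 492,000,000 bytes.
Track D: 37,800 × 820 × 1 × 1 = 30,996,000 bytes.
Track E: 11,025 × 820 × 3 × 6 = 162,729,000 bytes.
Track F: 36,000 × 820 × 4 × 8 = 944,640,000 bytes.
Total = 2,994,845,000 bytes = 2.79 GiB.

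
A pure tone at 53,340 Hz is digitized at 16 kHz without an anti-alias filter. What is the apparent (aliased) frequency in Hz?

Nyquist = 16,000/2 = 8,000 Hz; 53,340 Hz exceeds it.
Alias = |53,340 − 3×16,000| = |53,340 − 48,000| = 5,340 Hz.

5,340 Hz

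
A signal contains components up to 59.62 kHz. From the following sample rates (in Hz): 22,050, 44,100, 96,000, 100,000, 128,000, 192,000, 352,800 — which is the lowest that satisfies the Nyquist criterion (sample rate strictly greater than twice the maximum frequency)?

128,000 Hz

Need sample rate > 2 × 59,620 = 119,240 Hz.
Lowest listed rate above 119,240 Hz is 128,000 Hz.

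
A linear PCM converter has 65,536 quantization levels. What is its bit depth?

log2(65,536) = 16.

16 bits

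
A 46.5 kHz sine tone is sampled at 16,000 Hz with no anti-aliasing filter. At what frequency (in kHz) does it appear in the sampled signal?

Nyquist = 16,000/2 = 8,000 Hz; 46,500 Hz exceeds it.
Alias = |46,500 − 3×16,000| = |46,500 − 48,000| = 1,500 Hz = 1.5 kHz.

1.5 kHz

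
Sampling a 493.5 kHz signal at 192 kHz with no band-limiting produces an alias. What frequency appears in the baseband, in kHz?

82.5 kHz

Nyquist = 192,000/2 = 96,000 Hz; 493,500 Hz exceeds it.
Alias = |493,500 − 3×192,000| = |493,500 − 576,000| = 82,500 Hz = 82.5 kHz.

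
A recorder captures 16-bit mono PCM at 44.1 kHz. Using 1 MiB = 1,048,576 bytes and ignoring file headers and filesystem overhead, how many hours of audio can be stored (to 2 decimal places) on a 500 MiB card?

Uncompressed byte rate = 44,100 × 2 × 1 = 88,200 bytes/s.
Capacity = 500 × 1,048,576 = 524,288,000 bytes.
524,288,000 / 88,200 ≈ 5944.31 s → 1.65 hours.

1.65 hours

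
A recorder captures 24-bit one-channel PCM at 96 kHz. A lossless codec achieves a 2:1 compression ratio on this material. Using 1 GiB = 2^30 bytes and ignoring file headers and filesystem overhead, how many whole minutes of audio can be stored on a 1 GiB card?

Uncompressed byte rate = 96,000 × 3 × 1 = 288,000 bytes/s.
After 2:1 compression, effective rate ≈ 144000 bytes/s.
Capacity = 1 × 1,073,741,824 = 1,073,741,824 bytes.
1,073,741,824 / effective rate ≈ 7456.54 s → 124 minutes.

124 minutes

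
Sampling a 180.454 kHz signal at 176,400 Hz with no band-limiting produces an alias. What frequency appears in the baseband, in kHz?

4.054 kHz

Nyquist = 176,400/2 = 88,200 Hz; 180,454 Hz exceeds it.
Alias = |180,454 − 1×176,400| = |180,454 − 176,400| = 4,054 Hz = 4.054 kHz.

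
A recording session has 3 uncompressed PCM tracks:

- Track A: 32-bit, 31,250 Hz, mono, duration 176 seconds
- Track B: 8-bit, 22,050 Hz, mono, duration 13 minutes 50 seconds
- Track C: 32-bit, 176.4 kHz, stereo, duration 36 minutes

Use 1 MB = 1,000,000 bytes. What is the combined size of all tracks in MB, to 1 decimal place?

Track A: 31,250 × 176 × 4 × 1 = 22,000,000 bytes.
Track B: 13 minutes 50 seconds = 830 s; 22,050 × 830 × 1 × 1 = 18,301,500 bytes.
Track C: 36 minutes = 2,160 s; 176,400 × 2,160 × 4 × 2 = 3,048,192,000 bytes.
Total = 3,088,493,500 bytes = 3088.5 MB.

3088.5 MB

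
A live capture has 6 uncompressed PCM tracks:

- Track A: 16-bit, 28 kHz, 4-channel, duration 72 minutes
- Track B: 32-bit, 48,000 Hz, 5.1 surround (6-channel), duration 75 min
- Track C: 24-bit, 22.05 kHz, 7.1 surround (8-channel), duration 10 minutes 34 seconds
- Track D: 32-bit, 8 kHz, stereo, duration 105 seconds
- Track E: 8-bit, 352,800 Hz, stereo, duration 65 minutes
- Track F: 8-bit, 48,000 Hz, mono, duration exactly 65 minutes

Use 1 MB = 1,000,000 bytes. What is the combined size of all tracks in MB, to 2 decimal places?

9432.95 MB

Track A: 72 minutes = 4,320 s; 28,000 × 4,320 × 2 × 4 = 967,680,000 bytes.
Track B: 75 min = 4,500 s; 48,000 × 4,500 × 4 × 6 = 5,184,000,000 bytes.
Track C: 10 minutes 34 seconds = 634 s; 22,050 × 634 × 3 × 8 = 335,512,800 bytes.
Track D: 8,000 × 105 × 4 × 2 = 6,720,000 bytes.
Track E: 65 minutes = 3,900 s; 352,800 × 3,900 × 1 × 2 = 2,751,840,000 bytes.
Track F: exactly 65 minutes = 3,900 s; 48,000 × 3,900 × 1 × 1 = 187,200,000 bytes.
Total = 9,432,952,800 bytes = 9432.95 MB.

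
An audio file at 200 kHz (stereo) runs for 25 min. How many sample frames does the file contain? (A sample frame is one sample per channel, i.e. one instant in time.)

300,000,000 sample frames

25 min = 1,500 s.
200,000 samples/s × 1,500 s = 300,000,000 frames.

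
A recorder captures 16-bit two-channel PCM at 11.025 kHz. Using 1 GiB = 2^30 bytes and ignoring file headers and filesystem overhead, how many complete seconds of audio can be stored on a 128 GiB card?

3,116,529 seconds

Uncompressed byte rate = 11,025 × 2 × 2 = 44,100 bytes/s.
Capacity = 128 × 1,073,741,824 = 137,438,953,472 bytes.
137,438,953,472 / 44,100 ≈ 3116529.56 s → 3,116,529 seconds.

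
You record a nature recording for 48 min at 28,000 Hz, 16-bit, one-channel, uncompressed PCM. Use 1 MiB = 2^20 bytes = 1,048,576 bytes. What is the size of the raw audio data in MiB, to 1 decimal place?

153.8 MiB

Duration = 48 min = 2,880 s.
Bytes = 28,000 samples/s × 2,880 s × 2 bytes/sample × 1 ch = 161,280,000 bytes.
161,280,000 / 1,048,576 = 153.8 MiB.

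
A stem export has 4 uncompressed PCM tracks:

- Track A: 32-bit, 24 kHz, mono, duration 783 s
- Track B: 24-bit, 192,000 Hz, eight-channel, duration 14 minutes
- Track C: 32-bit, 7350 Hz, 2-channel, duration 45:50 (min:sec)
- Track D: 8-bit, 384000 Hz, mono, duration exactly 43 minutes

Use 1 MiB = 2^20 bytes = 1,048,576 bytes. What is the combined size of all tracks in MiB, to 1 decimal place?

Track A: 24,000 × 783 × 4 × 1 = 75,168,000 bytes.
Track B: 14 minutes = 840 s; 192,000 × 840 × 3 × 8 = 3,870,720,000 bytes.
Track C: 45:50 (min:sec) = 2,750 s; 7,350 × 2,750 × 4 × 2 = 161,700,000 bytes.
Track D: exactly 43 minutes = 2,580 s; 384,000 × 2,580 × 1 × 1 = 990,720,000 bytes.
Total = 5,098,308,000 bytes = 4862.1 MiB.

4862.1 MiB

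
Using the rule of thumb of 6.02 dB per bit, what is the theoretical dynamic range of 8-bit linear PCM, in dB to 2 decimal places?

48.16 dB

8 × 6.02 = 48.16 dB.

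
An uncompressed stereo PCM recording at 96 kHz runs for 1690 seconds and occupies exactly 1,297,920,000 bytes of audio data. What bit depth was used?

Bytes per sample = 1,297,920,000 / (96,000 × 1,690 × 2) = 1,297,920,000 / 324,480,000 = 4.
Bit depth = 4 × 8 = 32 bits.

32 bits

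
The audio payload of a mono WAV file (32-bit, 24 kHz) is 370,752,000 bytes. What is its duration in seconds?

3,862 seconds

Byte rate = 24,000 × 4 × 1 = 96,000 bytes/s.
Duration = 370,752,000 / 96,000 = 3,862 s.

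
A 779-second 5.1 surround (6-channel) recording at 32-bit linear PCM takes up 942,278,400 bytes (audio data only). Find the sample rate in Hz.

50,400 Hz

Bytes = sample_rate × seconds × bytes_per_sample × channels.
sample_rate = 942,278,400 / (779 × 4 × 6) = 942,278,400 / 18,696 = 50,400 Hz.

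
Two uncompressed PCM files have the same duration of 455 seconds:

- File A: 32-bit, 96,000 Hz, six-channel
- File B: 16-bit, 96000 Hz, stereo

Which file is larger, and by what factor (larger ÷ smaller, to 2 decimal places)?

File A: 96,000 × 4 × 6 = 2,304,000 bytes/s.
File B: 96,000 × 2 × 2 = 384,000 bytes/s.
File A is larger; ratio = 1,048,320,000 / 174,720,000 = 6.00.

File A, by a factor of 6.00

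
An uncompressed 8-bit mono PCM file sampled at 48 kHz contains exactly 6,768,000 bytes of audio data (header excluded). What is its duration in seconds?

Byte rate = 48,000 × 1 × 1 = 48,000 bytes/s.
Duration = 6,768,000 / 48,000 = 141 s.

141 seconds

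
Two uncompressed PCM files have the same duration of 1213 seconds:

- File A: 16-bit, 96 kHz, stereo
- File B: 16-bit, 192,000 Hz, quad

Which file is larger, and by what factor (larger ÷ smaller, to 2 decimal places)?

File B, by a factor of 4.00

File A: 96,000 × 2 × 2 = 384,000 bytes/s.
File B: 192,000 × 2 × 4 = 1,536,000 bytes/s.
File B is larger; ratio = 1,863,168,000 / 465,792,000 = 4.00.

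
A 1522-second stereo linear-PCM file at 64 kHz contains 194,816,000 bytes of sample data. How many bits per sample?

8 bits

Bytes per sample = 194,816,000 / (64,000 × 1,522 × 2) = 194,816,000 / 194,816,000 = 1.
Bit depth = 1 × 8 = 8 bits.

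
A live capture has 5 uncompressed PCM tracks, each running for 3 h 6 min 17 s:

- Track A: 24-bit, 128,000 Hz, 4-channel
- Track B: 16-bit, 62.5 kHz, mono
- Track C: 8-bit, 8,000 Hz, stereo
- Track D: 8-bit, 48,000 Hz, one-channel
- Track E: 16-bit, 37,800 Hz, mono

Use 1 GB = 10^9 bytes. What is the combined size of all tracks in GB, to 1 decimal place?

3 h 6 min 17 s = 11,177 s.
Track A: 128,000 × 11,177 × 3 × 4 = 17,167,872,000 bytes.
Track B: 62,500 × 11,177 × 2 × 1 = 1,397,125,000 bytes.
Track C: 8,000 × 11,177 × 1 × 2 = 178,832,000 bytes.
Track D: 48,000 × 11,177 × 1 × 1 = 536,496,000 bytes.
Track E: 37,800 × 11,177 × 2 × 1 = 844,981,200 bytes.
Total = 20,125,306,200 bytes = 20.1 GB.

20.1 GB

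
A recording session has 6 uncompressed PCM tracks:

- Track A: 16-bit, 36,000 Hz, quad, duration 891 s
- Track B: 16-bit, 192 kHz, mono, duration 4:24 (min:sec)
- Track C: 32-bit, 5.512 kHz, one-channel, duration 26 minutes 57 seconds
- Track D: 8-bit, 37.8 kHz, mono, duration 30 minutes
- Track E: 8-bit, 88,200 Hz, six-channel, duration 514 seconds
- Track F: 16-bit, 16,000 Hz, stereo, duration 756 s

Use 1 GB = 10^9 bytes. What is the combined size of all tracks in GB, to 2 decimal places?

0.78 GB

Track A: 36,000 × 891 × 2 × 4 = 256,608,000 bytes.
Track B: 4:24 (min:sec) = 264 s; 192,000 × 264 × 2 × 1 = 101,376,000 bytes.
Track C: 26 minutes 57 seconds = 1,617 s; 5,512 × 1,617 × 4 × 1 = 35,651,616 bytes.
Track D: 30 minutes = 1,800 s; 37,800 × 1,800 × 1 × 1 = 68,040,000 bytes.
Track E: 88,200 × 514 × 1 × 6 = 272,008,800 bytes.
Track F: 16,000 × 756 × 2 × 2 = 48,384,000 bytes.
Total = 782,068,416 bytes = 0.78 GB.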